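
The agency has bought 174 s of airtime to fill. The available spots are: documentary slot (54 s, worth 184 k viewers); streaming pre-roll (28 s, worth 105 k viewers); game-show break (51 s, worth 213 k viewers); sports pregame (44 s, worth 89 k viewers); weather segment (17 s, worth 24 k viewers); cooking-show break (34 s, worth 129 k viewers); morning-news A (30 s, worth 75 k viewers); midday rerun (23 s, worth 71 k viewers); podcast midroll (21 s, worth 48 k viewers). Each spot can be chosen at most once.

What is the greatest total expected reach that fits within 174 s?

631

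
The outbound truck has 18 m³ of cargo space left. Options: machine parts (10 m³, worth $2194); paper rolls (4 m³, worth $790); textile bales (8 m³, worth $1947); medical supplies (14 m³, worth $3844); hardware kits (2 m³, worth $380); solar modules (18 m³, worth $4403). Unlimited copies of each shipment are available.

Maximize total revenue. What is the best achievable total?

4634

Paper rolls + medical supplies uses 18 of the 18 m³ and totals 4634.
That's the maximum — no swap from here does better than 4634.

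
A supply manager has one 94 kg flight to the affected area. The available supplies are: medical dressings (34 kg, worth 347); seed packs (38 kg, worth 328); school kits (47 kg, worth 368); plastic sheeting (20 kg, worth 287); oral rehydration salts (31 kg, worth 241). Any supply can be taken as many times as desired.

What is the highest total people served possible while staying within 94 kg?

Greedy by ratio would take 4×plastic sheeting: 80 kg used, total 1148.
Dropping plastic sheeting frees 20 kg; slotting in medical dressings (34 kg) lifts the total to 1208 at 94 kg.
That's the maximum — no swap from here does better than 1208.

1208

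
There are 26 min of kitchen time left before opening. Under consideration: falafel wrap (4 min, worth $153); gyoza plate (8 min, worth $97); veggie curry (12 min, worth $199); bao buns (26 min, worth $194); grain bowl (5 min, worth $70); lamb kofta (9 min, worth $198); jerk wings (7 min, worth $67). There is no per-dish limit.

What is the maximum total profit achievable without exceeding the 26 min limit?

918

Best packing: 6×falafel wrap — 24 min, 918 total.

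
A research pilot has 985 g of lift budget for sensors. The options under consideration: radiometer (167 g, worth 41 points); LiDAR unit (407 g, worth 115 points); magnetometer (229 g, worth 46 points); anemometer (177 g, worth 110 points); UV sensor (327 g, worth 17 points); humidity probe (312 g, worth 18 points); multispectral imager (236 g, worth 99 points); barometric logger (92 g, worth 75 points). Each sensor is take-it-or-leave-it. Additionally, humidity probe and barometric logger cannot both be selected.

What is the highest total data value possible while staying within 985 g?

399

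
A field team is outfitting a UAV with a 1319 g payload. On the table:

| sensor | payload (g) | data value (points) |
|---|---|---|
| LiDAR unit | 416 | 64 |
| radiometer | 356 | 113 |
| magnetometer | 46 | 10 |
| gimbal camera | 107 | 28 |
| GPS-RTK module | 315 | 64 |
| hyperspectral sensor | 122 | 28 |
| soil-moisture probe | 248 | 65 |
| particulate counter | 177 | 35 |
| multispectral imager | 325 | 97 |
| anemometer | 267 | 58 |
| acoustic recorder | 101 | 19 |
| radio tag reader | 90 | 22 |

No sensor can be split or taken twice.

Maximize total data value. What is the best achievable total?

363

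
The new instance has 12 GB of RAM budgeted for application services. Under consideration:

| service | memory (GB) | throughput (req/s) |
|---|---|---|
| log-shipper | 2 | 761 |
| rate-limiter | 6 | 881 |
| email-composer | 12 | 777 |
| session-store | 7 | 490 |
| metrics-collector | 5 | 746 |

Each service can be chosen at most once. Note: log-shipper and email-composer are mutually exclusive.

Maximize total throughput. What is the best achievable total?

Density check — log-shipper 380.50, metrics-collector 149.20, rate-limiter 146.83, session-store 70.00 are the best per GB.
Filling by ratio: log-shipper + metrics-collector for 1507, with 5 GB left unused.
Dropping metrics-collector frees 5 GB; slotting in rate-limiter (6 GB) lifts the total to 1642 at 8 GB.
Runner-up rate-limiter + metrics-collector tops out at 1627.

1642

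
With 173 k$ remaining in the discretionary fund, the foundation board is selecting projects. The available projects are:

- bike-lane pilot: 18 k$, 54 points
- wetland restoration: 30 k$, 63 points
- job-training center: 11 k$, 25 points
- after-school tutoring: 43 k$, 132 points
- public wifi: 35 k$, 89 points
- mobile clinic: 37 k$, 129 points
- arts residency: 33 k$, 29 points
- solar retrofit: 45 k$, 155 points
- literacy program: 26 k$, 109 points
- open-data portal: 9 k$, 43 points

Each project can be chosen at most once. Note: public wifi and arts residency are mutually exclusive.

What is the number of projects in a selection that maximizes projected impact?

6

Optimal total is 593.
job-training center + after-school tutoring + mobile clinic + solar retrofit + literacy program + open-data portal hits 593 at 171 k$.
All optima have 6 projects.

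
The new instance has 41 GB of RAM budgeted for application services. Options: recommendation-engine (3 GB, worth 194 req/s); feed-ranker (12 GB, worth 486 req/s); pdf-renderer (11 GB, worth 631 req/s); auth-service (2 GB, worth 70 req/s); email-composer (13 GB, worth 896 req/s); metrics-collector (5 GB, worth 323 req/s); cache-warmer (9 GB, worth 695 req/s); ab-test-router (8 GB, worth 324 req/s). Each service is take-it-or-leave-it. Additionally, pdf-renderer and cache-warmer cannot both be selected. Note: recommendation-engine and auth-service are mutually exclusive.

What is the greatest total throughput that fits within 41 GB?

Best packing: feed-ranker + auth-service + email-composer + metrics-collector + cache-warmer — 41 GB, 2470 total.
Runner-up recommendation-engine + email-composer + metrics-collector + cache-warmer + ab-test-router tops out at 2432.

2470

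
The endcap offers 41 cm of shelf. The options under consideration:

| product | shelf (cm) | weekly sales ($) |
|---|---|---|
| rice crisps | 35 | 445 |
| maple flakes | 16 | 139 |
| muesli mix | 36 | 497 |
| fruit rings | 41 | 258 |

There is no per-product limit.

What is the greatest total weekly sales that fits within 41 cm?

497

By weekly sales per cm: muesli mix 13.81, rice crisps 12.71, maple flakes 8.69 lead.
Best packing: muesli mix — 36 cm, 497 total.
No other feasible combination exceeds 497.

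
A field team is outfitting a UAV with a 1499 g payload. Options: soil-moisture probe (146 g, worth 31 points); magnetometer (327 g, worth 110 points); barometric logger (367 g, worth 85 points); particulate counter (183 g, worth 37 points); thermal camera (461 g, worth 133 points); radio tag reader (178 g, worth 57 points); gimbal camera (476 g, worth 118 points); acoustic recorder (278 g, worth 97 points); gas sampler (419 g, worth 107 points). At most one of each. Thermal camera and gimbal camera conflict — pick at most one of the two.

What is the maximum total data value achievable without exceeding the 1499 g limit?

447

A density-first pass picks soil-moisture probe + magnetometer + thermal camera + radio tag reader + acoustic recorder — 428 at 1390 g.
The 324 g tied up in soil-moisture probe and radio tag reader is better spent on gas sampler — total rises to 447 (1485 g).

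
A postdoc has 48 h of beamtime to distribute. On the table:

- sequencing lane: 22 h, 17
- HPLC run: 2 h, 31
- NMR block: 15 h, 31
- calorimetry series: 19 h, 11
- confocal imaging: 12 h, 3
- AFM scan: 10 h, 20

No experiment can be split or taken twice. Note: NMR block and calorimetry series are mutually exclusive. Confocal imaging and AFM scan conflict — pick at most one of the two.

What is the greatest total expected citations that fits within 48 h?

82

By expected citations per h: HPLC run 15.50, NMR block 2.07, AFM scan 2.00, sequencing lane 0.77 lead.
Taking HPLC run + NMR block + AFM scan: 27 h used, 82 in expected citations.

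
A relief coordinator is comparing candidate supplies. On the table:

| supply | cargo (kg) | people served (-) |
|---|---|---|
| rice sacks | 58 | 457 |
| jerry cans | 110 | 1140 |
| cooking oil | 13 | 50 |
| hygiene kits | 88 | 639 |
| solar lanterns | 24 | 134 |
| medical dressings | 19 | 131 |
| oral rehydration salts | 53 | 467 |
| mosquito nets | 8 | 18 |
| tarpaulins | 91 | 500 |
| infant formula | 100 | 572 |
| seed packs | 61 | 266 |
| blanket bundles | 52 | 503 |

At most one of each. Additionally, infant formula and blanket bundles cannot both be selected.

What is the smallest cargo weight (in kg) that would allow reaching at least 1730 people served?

Need the lightest bundle worth ≥ 1730.
jerry cans + medical dressings + blanket bundles reaches 1774 using 181 kg.
Any bundle with less than 181 kg falls short of 1730.

181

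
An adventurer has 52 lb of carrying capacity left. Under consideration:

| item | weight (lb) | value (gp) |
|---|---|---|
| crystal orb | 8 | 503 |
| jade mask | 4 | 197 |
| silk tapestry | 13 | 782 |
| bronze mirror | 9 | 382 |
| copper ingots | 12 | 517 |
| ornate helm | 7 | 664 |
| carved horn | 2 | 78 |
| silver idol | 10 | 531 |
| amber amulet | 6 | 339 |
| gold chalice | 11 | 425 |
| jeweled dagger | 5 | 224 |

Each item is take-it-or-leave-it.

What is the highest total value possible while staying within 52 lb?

3121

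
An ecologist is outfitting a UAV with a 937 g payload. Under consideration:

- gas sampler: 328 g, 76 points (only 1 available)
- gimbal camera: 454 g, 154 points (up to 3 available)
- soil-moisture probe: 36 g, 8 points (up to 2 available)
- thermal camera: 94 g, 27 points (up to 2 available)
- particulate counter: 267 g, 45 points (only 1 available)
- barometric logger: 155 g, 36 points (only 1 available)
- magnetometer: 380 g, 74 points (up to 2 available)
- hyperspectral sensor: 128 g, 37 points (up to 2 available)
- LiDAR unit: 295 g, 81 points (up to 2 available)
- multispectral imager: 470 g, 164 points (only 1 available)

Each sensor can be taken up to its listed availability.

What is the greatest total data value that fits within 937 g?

Gimbal camera + multispectral imager uses 924 of the 937 g and totals 318.

318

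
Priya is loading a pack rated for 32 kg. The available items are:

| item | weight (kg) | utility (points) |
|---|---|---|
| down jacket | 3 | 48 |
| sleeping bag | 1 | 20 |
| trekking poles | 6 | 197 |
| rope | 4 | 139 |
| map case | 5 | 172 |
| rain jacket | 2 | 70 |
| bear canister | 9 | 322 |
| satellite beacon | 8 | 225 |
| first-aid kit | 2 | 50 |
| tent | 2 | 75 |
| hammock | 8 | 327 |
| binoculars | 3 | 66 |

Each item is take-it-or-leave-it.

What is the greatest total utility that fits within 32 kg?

1163

Density check — hammock 40.88, tent 37.50, bear canister 35.78 are the best per kg.
Greedy by ratio would take rope + map case + rain jacket + bear canister + first-aid kit + tent + hammock: 32 kg used, total 1155.
The 6 kg tied up in rope and first-aid kit is better spent on trekking poles — total rises to 1163 (32 kg).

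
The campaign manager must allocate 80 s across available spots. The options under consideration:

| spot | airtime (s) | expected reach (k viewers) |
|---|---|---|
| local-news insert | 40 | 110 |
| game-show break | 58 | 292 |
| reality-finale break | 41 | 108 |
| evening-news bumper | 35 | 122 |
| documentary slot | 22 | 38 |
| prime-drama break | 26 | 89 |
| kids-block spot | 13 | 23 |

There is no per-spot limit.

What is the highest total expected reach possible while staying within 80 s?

330

Density check — game-show break 5.03, evening-news bumper 3.49, prime-drama break 3.42 are the best per s.
Taking the top-ratio spots first gives game-show break + kids-block spot for 315 (71 s).
Dropping kids-block spot frees 13 s; slotting in documentary slot (22 s) lifts the total to 330 at 80 s.
Nothing else within 80 s beats 330.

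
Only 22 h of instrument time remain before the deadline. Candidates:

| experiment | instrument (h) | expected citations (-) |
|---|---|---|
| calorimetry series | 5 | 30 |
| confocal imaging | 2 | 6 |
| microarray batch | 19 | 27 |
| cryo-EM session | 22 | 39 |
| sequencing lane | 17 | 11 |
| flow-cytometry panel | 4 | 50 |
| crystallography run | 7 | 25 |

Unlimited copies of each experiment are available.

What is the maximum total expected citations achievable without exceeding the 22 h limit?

256

By expected citations per h: flow-cytometry panel 12.50, calorimetry series 6.00, crystallography run 3.57, confocal imaging 3.00 lead.
Confocal imaging + 5×flow-cytometry panel uses 22 of the 22 h and totals 256.
Every other selection either busts 22 h or fails to beat 256.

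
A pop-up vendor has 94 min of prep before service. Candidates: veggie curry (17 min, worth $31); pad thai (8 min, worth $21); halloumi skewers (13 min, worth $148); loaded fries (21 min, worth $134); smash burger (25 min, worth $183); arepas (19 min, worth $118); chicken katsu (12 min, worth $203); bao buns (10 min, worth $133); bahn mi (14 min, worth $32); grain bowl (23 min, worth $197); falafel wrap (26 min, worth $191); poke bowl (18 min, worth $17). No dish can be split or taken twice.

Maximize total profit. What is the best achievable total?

Pad thai + halloumi skewers + chicken katsu + bao buns + grain bowl + falafel wrap uses 92 of the 94 min and totals 893.
That's the maximum — no swap from here does better than 893.

893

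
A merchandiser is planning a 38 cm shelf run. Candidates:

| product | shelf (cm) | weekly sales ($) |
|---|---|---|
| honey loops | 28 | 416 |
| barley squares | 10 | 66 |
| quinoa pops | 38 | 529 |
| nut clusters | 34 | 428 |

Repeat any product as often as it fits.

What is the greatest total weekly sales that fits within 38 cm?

Taking the top-ratio products first gives honey loops + barley squares for 482 (38 cm).
Dropping honey loops and barley squares frees 38 cm; slotting in quinoa pops (38 cm) lifts the total to 529 at 38 cm.
No other feasible combination exceeds 529.

529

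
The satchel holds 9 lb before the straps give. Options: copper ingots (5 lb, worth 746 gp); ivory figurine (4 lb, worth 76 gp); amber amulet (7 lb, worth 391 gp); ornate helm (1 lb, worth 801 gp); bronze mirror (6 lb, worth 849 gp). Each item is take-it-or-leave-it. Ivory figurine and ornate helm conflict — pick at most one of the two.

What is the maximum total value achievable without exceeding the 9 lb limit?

Density check — ornate helm 801.00, copper ingots 149.20, bronze mirror 141.50 are the best per lb.
The ratio heuristic lands on copper ingots + ornate helm (1547) but leaves 3 lb idle.
Dropping copper ingots frees 5 lb; slotting in bronze mirror (6 lb) lifts the total to 1650 at 7 lb.
The closest alternative, copper ingots + ornate helm, reaches only 1547.

1650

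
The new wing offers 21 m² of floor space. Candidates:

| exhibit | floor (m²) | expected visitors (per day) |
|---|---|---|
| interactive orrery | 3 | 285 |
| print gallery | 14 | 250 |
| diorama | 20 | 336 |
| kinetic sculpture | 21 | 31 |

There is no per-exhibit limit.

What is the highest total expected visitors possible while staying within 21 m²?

1995

7×interactive orrery uses 21 of the 21 m² and totals 1995.
No other feasible combination exceeds 1995.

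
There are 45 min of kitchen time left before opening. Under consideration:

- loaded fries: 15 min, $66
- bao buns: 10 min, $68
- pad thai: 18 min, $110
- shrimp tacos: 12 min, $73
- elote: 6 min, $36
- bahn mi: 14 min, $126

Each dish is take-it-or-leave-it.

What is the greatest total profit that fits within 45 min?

309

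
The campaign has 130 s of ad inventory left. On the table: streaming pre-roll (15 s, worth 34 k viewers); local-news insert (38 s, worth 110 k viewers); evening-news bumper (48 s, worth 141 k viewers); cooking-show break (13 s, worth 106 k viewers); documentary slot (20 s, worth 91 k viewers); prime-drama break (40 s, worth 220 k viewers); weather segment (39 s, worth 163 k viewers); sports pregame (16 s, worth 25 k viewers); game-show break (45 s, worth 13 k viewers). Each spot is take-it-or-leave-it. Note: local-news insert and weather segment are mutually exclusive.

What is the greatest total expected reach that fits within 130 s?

614

Density check — cooking-show break 8.15, prime-drama break 5.50, documentary slot 4.55, weather segment 4.18 are the best per s.
The ratio ordering already packs tightly: streaming pre-roll + cooking-show break + documentary slot + prime-drama break + weather segment, 127 s, 614.
Next best is cooking-show break + documentary slot + prime-drama break + weather segment + sports pregame at 605 (128 s) — short by 9.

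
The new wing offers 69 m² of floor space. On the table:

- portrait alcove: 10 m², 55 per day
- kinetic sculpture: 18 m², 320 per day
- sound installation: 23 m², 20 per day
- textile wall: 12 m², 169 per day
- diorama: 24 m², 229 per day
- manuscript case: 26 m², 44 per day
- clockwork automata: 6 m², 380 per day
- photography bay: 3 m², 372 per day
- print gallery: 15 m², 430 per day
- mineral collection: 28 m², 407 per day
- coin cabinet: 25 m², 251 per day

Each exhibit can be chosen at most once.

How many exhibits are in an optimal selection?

The maximum expected visitors within 69 m² is 1758.
One optimal bundle: textile wall + clockwork automata + photography bay + print gallery + mineral collection (64 m²).
Every optimal selection uses 5 exhibits.

5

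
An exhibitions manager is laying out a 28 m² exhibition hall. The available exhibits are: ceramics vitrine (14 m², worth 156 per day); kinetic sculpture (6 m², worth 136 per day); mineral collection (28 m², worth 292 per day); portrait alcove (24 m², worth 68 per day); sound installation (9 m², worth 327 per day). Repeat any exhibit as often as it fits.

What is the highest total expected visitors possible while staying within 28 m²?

Density check — sound installation 36.33, kinetic sculpture 22.67, ceramics vitrine 11.14 are the best per m².
Taking 3×sound installation: 27 m² used, 981 in expected visitors.

981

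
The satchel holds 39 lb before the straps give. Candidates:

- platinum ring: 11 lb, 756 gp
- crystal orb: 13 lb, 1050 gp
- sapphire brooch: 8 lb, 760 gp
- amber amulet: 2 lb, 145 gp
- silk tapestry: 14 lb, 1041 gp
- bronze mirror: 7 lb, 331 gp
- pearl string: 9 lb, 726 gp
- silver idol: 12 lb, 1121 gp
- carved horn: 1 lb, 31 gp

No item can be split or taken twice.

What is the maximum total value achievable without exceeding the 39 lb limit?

3212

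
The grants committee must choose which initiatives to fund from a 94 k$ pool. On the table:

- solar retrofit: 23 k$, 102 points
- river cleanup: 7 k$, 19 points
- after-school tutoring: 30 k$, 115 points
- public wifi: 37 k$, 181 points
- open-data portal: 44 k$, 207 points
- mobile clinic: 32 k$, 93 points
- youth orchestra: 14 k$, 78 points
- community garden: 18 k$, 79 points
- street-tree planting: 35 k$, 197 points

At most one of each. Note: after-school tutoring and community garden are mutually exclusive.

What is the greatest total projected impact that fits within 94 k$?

482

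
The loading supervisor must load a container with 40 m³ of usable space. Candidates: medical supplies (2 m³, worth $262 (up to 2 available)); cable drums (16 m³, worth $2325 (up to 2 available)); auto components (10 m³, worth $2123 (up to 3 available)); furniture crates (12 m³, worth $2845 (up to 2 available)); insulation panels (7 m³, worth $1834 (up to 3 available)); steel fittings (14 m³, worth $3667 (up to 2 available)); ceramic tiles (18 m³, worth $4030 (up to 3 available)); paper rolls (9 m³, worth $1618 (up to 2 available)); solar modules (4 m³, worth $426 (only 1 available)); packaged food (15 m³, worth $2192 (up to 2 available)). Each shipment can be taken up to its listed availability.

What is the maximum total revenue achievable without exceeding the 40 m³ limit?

10180

A density-first pass picks 2×medical supplies + 3×insulation panels + steel fittings — 9693 at 39 m³.
Dropping 2×medical supplies and insulation panels frees 11 m³; slotting in furniture crates (12 m³) lifts the total to 10180 at 40 m³.
No other feasible combination exceeds 10180.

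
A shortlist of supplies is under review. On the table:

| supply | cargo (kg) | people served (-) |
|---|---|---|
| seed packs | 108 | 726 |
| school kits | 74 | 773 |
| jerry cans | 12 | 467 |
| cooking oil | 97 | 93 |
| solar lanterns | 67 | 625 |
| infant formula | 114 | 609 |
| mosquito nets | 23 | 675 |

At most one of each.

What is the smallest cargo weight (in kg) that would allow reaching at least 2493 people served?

Need the lightest bundle worth ≥ 2493.
Taking school kits + jerry cans + solar lanterns + mosquito nets gives 2540 (≥ 2493) for 176 kg.
Any bundle with less than 176 kg falls short of 2493.

176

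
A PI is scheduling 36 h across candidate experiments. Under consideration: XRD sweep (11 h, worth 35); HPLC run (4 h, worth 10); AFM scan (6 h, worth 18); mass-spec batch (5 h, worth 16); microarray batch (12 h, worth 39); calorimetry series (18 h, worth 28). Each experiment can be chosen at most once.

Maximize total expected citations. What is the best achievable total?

XRD sweep + AFM scan + mass-spec batch + microarray batch uses 34 of the 36 h and totals 108.
The spare 2 h is too small for any remaining experiment, and no exchange beats 108.

108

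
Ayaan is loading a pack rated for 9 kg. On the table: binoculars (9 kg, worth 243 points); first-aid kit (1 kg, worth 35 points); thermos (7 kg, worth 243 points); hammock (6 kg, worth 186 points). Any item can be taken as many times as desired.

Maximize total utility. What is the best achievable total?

315

By utility per kg: first-aid kit 35.00, thermos 34.71, hammock 31.00, binoculars 27.00 lead.
Best packing: 9×first-aid kit — 9 kg, 315 total.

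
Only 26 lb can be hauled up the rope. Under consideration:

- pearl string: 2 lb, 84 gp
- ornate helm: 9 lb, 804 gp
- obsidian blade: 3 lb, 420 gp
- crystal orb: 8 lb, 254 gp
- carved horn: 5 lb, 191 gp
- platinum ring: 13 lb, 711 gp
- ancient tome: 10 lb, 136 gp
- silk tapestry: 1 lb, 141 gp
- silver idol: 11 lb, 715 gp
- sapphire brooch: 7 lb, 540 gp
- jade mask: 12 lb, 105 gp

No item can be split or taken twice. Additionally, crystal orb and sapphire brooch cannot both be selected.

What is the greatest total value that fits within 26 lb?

2164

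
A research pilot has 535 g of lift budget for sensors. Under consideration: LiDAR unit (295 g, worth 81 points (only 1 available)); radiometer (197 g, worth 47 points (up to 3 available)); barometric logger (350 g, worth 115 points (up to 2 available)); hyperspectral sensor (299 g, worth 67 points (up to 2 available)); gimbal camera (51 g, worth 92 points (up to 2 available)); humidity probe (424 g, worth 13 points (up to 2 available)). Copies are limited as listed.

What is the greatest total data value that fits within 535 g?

Taking barometric logger + 2×gimbal camera: 452 g used, 299 in data value.

299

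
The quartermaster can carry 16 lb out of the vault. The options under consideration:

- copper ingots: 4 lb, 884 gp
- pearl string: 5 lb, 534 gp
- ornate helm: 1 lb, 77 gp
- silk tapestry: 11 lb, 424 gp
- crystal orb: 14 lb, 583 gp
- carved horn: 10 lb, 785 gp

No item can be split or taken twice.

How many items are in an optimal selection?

3

The maximum value within 16 lb is 1746.
For example copper ingots + ornate helm + carved horn achieves it, using 15 lb.
All optima have 3 items.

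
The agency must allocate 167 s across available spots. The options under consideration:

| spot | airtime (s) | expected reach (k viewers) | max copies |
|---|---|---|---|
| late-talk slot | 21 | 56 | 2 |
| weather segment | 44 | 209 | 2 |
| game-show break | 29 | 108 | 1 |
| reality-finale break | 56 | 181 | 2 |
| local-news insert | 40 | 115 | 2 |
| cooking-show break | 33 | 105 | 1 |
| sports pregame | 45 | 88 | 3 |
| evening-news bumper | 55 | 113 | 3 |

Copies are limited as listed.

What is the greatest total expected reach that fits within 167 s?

655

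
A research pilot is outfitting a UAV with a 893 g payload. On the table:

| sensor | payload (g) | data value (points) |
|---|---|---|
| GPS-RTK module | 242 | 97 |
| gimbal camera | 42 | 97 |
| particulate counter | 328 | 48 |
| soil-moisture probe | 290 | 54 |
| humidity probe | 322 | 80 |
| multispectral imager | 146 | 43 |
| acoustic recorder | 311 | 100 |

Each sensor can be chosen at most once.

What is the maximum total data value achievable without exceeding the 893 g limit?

A density-first pass picks GPS-RTK module + gimbal camera + multispectral imager + acoustic recorder — 337 at 741 g.
The 146 g tied up in multispectral imager is better spent on soil-moisture probe — total rises to 348 (885 g).

348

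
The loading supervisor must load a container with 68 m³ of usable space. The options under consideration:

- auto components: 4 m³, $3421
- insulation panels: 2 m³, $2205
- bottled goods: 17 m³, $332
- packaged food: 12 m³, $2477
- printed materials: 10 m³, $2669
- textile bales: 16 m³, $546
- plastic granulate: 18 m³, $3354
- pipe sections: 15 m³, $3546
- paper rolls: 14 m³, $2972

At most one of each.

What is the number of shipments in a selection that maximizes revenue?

Optimal total is 18167.
For example auto components + insulation panels + printed materials + plastic granulate + pipe sections + paper rolls achieves it, using 63 m³.
All optima have 6 shipments.

6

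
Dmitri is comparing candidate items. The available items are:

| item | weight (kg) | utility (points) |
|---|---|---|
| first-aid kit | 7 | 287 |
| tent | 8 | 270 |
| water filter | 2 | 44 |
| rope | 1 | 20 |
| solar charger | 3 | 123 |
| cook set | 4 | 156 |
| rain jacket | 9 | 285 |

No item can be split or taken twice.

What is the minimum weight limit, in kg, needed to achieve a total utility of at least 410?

10

Minimise kg subject to total utility ≥ 410.
Taking first-aid kit + solar charger gives 410 (≥ 410) for 10 kg.
No combination under 10 kg hits 410.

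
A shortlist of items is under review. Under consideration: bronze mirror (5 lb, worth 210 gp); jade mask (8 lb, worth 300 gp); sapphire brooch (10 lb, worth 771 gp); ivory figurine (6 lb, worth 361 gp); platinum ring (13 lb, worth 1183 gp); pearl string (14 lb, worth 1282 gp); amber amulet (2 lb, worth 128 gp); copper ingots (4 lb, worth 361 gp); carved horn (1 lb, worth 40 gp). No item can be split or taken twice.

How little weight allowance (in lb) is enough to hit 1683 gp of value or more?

Look for the lowest-weight combination reaching 1683.
Taking pearl string + copper ingots + carved horn gives 1683 (≥ 1683) for 19 lb.
Any bundle with less than 19 lb falls short of 1683.

19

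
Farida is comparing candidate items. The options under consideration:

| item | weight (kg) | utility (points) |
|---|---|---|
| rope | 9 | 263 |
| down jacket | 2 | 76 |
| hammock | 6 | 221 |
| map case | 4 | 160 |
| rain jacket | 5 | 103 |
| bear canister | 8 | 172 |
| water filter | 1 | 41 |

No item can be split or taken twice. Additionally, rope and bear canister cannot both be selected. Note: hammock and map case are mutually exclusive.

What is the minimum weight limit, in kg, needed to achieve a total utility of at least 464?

14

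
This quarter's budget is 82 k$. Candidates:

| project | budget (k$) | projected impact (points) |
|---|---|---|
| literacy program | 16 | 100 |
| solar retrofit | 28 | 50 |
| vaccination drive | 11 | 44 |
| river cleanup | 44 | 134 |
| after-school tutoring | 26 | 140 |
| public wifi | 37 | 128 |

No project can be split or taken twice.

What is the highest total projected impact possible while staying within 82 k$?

Ranking by ratio (projected impact/k$): literacy program 6.25, after-school tutoring 5.38, vaccination drive 4.00.
Greedy by ratio would take literacy program + solar retrofit + vaccination drive + after-school tutoring: 81 k$ used, total 334.
The 39 k$ tied up in solar retrofit and vaccination drive is better spent on public wifi — total rises to 368 (79 k$).
That's the maximum — no swap from here does better than 368.

368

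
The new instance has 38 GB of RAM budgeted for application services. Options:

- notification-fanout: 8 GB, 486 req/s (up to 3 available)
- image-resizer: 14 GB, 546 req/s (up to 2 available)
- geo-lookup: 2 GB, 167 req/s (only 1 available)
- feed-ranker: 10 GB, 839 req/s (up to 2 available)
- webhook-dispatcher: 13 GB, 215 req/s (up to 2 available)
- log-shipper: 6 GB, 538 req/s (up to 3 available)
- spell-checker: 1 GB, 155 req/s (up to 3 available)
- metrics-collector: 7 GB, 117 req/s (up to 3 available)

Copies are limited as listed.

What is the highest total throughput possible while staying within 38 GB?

3386

Taking the top-ratio services first gives geo-lookup + feed-ranker + 3×log-shipper + 3×spell-checker for 3085 (33 GB).
Dropping log-shipper frees 6 GB; slotting in feed-ranker (10 GB) lifts the total to 3386 at 37 GB.
The spare 1 GB is too small for any remaining service, and no exchange beats 3386.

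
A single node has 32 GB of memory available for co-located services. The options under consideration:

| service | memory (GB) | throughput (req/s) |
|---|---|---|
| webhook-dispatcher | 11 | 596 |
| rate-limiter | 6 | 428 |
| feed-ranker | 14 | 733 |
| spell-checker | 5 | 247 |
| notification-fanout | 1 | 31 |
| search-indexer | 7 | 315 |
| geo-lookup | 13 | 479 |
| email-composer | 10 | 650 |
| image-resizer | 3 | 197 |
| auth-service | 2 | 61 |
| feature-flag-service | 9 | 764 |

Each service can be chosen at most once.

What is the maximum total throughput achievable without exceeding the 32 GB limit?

2157

Greedy by ratio would take rate-limiter + notification-fanout + email-composer + image-resizer + auth-service + feature-flag-service: 31 GB used, total 2131.
Replace notification-fanout and image-resizer and auth-service with search-indexer: the trade gains 26 net, giving 2157 at 32 GB.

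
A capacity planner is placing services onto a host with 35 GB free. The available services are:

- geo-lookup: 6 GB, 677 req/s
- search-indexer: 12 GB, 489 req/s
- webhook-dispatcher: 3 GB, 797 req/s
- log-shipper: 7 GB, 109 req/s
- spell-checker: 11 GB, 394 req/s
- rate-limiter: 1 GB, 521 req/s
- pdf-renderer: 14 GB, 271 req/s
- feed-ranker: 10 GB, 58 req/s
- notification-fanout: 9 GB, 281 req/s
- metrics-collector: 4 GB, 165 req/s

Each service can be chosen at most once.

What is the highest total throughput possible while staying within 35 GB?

Taking geo-lookup + search-indexer + webhook-dispatcher + rate-limiter + notification-fanout + metrics-collector: 35 GB used, 2930 in throughput.
That's the maximum — no swap from here does better than 2930.

2930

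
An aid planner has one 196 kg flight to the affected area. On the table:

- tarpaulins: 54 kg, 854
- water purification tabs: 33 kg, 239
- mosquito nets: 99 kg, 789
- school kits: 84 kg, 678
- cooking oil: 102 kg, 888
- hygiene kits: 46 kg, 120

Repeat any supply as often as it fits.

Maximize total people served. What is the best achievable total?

Ranking by ratio (people served/kg): tarpaulins 15.81, cooking oil 8.71, school kits 8.07, mosquito nets 7.97.
3×tarpaulins + water purification tabs uses 195 of the 196 kg and totals 2801.
The spare 1 kg is too small for any remaining supply, and no exchange beats 2801.

2801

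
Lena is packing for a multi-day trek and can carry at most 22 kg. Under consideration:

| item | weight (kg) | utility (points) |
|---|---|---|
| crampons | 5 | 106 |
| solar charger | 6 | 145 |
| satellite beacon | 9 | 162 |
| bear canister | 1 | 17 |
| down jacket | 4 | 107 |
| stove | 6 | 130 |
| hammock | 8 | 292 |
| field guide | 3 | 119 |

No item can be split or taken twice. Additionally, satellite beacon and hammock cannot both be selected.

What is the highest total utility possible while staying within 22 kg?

680

Solar charger + bear canister + down jacket + hammock + field guide uses 22 of the 22 kg and totals 680.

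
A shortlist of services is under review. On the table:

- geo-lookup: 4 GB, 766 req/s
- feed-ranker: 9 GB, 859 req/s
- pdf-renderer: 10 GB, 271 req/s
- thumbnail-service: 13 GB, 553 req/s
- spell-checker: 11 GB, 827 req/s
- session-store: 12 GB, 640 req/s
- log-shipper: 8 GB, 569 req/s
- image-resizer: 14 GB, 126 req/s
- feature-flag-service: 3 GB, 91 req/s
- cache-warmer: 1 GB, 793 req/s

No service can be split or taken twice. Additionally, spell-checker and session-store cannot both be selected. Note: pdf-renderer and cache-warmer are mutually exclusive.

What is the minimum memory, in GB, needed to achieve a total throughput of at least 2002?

13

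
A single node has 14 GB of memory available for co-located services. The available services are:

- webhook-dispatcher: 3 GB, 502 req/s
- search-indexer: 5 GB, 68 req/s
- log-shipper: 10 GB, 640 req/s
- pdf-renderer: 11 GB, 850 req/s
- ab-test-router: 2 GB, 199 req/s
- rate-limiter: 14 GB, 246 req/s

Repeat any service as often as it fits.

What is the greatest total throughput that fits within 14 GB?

2207

The ratio ordering already packs tightly: 4×webhook-dispatcher + ab-test-router, 14 GB, 2207.
No other feasible combination exceeds 2207.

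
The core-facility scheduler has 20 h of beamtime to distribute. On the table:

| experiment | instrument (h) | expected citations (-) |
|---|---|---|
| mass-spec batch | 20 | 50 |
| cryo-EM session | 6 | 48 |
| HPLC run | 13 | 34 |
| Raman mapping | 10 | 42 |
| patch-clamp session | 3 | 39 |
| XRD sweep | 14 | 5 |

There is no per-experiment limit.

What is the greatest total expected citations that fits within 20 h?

234

The ratio ordering already packs tightly: 6×patch-clamp session, 18 h, 234.
Every other selection either busts 20 h or fails to beat 234.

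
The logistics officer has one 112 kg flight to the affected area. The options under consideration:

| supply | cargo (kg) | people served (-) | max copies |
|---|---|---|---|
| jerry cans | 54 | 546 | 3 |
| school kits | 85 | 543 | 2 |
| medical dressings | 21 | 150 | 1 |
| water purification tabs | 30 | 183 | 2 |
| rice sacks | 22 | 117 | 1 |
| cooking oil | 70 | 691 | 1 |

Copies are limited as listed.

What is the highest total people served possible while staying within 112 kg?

1092

The ratio ordering already packs tightly: 2×jerry cans, 108 kg, 1092.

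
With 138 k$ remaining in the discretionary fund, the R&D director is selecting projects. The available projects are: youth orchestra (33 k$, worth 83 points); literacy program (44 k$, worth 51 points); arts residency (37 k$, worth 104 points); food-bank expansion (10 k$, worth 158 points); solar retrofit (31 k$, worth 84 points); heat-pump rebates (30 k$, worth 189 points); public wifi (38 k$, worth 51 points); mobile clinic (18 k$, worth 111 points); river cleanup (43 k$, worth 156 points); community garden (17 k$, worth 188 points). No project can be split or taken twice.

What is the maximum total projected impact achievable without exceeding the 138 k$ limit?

802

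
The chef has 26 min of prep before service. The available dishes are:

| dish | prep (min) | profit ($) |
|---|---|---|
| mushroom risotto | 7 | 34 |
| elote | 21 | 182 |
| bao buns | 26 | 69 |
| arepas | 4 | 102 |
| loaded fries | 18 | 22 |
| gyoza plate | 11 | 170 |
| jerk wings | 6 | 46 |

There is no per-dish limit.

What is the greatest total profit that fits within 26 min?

612

Best packing: 6×arepas — 24 min, 612 total.
No other feasible combination exceeds 612.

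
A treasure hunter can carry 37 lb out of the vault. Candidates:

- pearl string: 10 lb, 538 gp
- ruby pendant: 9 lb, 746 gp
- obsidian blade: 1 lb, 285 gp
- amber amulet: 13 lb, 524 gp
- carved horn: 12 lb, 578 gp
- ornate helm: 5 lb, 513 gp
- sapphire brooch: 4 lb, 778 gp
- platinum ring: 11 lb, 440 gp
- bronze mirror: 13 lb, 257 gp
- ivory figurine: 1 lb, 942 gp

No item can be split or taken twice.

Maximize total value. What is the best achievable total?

3867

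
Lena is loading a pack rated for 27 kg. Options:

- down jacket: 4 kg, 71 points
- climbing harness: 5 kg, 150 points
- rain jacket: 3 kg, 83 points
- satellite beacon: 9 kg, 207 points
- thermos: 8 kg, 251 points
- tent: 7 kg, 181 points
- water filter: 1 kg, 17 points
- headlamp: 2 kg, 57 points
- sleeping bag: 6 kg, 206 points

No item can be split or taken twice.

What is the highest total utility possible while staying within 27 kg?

805

Density check — sleeping bag 34.33, thermos 31.38, climbing harness 30.00 are the best per kg.
The ratio heuristic lands on climbing harness + rain jacket + thermos + water filter + headlamp + sleeping bag (764) but leaves 2 kg idle.
Dropping rain jacket and headlamp frees 5 kg; slotting in tent (7 kg) lifts the total to 805 at 27 kg.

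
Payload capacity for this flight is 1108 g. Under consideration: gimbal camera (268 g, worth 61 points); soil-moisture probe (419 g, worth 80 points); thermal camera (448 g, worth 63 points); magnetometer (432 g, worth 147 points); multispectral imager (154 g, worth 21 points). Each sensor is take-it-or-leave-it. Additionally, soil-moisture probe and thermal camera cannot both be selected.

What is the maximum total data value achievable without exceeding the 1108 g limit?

248

Density check — magnetometer 0.34, gimbal camera 0.23, soil-moisture probe 0.19 are the best per g.
The ratio heuristic lands on gimbal camera + magnetometer + multispectral imager (229) but leaves 254 g idle.
Dropping gimbal camera frees 268 g; slotting in soil-moisture probe (419 g) lifts the total to 248 at 1005 g.
An exhaustive check of the 32 subsets confirms 248.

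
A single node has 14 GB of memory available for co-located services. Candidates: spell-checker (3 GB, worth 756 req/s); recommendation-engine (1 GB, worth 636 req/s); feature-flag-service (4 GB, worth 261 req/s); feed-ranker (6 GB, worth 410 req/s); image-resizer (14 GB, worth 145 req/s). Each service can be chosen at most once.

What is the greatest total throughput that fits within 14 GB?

The ratio ordering already packs tightly: spell-checker + recommendation-engine + feature-flag-service + feed-ranker, 14 GB, 2063.
Nothing else within 14 GB beats 2063.

2063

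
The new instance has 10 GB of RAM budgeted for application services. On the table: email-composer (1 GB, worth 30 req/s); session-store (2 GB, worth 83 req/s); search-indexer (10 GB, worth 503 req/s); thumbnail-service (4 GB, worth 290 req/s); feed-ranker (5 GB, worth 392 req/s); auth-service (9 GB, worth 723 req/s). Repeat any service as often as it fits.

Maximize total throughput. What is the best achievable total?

784

A density-first pass picks email-composer + auth-service — 753 at 10 GB.
Dropping email-composer and auth-service frees 10 GB; slotting in 2×feed-ranker (10 GB) lifts the total to 784 at 10 GB.
Nothing else within 10 GB beats 784.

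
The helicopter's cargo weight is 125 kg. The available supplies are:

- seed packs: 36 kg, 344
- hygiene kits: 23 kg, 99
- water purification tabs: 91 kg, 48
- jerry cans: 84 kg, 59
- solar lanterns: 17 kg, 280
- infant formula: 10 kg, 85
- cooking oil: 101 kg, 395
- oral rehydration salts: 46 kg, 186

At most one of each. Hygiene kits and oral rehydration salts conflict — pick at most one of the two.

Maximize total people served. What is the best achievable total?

Greedy by ratio would take seed packs + hygiene kits + solar lanterns + infant formula: 86 kg used, total 808.
Replace hygiene kits with oral rehydration salts: the trade gains 87 net, giving 895 at 109 kg.

895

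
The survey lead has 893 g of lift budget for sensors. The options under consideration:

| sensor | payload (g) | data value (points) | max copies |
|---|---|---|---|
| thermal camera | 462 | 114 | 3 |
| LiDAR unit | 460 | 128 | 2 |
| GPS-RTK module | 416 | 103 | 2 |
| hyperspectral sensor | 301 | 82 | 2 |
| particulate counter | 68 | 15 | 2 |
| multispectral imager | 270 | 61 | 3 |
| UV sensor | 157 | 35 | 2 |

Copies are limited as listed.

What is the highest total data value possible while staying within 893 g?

Density check — LiDAR unit 0.28, hyperspectral sensor 0.27, GPS-RTK module 0.25, thermal camera 0.25 are the best per g.
The ratio heuristic lands on LiDAR unit + hyperspectral sensor + particulate counter (225) but leaves 64 g idle.
The 369 g tied up in hyperspectral sensor and particulate counter is better spent on GPS-RTK module — total rises to 231 (876 g).
Every other selection either busts 893 g or exceeds an availability limit or fails to beat 231.

231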